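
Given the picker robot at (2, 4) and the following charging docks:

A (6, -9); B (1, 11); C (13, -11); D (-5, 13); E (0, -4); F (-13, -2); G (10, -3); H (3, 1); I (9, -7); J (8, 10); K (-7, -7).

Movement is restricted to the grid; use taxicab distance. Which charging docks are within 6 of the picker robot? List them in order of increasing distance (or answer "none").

H

Distances from (2, 4):
A: 17
B: 8
C: 26
D: 16
E: 10
F: 21
G: 15
H: 4
I: 18
J: 12
K: 20
Threshold 6: H (4) is within range.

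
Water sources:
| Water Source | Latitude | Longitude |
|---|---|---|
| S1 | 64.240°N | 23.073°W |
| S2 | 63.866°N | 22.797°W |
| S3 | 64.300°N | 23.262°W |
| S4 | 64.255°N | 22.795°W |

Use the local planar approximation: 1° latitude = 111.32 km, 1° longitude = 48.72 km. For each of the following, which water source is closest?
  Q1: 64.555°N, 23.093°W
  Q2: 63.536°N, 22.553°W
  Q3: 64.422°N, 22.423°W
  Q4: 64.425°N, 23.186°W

Q1→S3; Q2→S2; Q3→S4; Q4→S3

Q1 at 64.555°N, 23.093°W:
  S1: 35.079 km
  S2: 78.043 km
  S3: 29.557 km
  S4: 36.415 km
  → nearest: S3 (29.557 km)
Q2 at 63.536°N, 22.553°W:
  S1: 82.362 km
  S2: 38.611 km
  S3: 91.796 km
  S4: 80.903 km
  → nearest: S2 (38.611 km)
Q3 at 64.422°N, 22.423°W:
  S1: 37.594 km
  S2: 64.520 km
  S3: 43.073 km
  S4: 25.963 km
  → nearest: S4 (25.963 km)
Q4 at 64.425°N, 23.186°W:
  S1: 21.317 km
  S2: 65.050 km
  S3: 14.399 km
  S4: 26.852 km
  → nearest: S3 (14.399 km)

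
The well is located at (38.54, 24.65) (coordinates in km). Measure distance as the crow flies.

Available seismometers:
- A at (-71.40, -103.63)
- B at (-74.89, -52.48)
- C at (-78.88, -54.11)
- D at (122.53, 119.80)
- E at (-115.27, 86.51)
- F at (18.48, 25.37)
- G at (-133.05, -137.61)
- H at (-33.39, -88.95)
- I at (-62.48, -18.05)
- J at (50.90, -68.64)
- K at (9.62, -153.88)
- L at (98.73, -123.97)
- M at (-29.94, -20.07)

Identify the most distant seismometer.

G

Distances from (38.54, 24.65):
A: 168.95 km
B: 137.17 km
C: 141.39 km
D: 126.92 km
E: 165.78 km
F: 20.07 km
G: 236.16 km
H: 134.46 km
I: 109.67 km
J: 94.11 km
K: 180.86 km
L: 160.35 km
M: 81.79 km
Maximum: G at 236.16 km.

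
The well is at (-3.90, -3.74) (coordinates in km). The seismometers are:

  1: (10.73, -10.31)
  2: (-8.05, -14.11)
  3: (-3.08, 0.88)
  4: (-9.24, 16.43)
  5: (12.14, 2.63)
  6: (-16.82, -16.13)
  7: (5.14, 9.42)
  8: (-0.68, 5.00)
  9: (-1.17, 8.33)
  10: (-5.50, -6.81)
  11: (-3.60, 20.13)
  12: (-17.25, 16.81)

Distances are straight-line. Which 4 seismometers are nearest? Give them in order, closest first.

Distances from (-3.90, -3.74):
1: 16.04 km
2: 11.17 km
3: 4.69 km
4: 20.86 km
5: 17.26 km
6: 17.90 km
7: 15.97 km
8: 9.31 km
9: 12.37 km
10: 3.46 km
11: 23.87 km
12: 24.51 km
Sorted: 10 (3.46 km) < 3 (4.69 km) < 8 (9.31 km) < 2 (11.17 km) < 9 (12.37 km) < 7 (15.97 km) < …

10, 3, 8, 2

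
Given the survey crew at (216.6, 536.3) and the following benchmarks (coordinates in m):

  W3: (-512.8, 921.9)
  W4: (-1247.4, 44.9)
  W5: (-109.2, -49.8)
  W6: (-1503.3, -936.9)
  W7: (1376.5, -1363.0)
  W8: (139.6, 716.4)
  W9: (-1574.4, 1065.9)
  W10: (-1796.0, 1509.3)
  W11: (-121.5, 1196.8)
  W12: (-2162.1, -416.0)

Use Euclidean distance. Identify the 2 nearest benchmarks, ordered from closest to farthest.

Distances from (216.6, 536.3):
W3: √((-729.4)² + (385.6)²) = √(532024.360 + 148687.360) = 825.1 m
W4: √((-1464.0)² + (-491.4)²) = √(2143296.000 + 241473.960) = 1544.3 m
W5: √((-325.8)² + (-586.1)²) = √(106145.640 + 343513.210) = 670.6 m
W6: √((-1719.9)² + (-1473.2)²) = √(2958056.010 + 2170318.240) = 2264.6 m
W7: √((1159.9)² + (-1899.3)²) = √(1345368.010 + 3607340.490) = 2225.5 m
W8: √((-77.0)² + (180.1)²) = √(5929.000 + 32436.010) = 195.9 m
W9: √((-1791.0)² + (529.6)²) = √(3207681.000 + 280476.160) = 1867.7 m
W10: √((-2012.6)² + (973.0)²) = √(4050558.760 + 946729.000) = 2235.5 m
W11: √((-338.1)² + (660.5)²) = √(114311.610 + 436260.250) = 742.0 m
W12: √((-2378.7)² + (-952.3)²) = √(5658213.690 + 906875.290) = 2562.2 m
Sorted: W8 (195.9 m) < W5 (670.6 m) < W11 (742.0 m) < W3 (825.1 m) < …

W8, W5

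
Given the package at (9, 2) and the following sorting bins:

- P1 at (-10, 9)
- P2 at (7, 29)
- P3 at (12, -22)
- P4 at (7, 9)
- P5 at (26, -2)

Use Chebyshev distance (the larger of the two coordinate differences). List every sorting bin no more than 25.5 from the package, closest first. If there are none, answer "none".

Distances from (9, 2):
P1: 19
P2: 27
P3: 24
P4: 7
P5: 17
Threshold 25.5: P4 (7), P5 (17), P1 (19), P3 (24) are within range.

P4, P5, P1, P3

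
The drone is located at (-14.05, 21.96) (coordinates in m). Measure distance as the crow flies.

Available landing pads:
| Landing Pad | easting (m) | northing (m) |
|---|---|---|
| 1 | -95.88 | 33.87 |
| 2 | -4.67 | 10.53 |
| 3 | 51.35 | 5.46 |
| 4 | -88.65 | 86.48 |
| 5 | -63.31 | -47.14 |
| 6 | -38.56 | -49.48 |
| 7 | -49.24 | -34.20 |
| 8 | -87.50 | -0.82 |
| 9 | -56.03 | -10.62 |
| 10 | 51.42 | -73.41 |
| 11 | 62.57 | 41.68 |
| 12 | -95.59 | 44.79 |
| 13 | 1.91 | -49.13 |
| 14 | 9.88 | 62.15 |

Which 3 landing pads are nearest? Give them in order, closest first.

2, 14, 9

Distances from (-14.05, 21.96):
1: √((-81.83)² + (11.91)²) = √(6696.1489 + 141.8481) = 82.69 m
2: √((9.38)² + (-11.43)²) = √(87.9844 + 130.6449) = 14.79 m
3: √((65.40)² + (-16.50)²) = √(4277.1600 + 272.2500) = 67.45 m
4: √((-74.60)² + (64.52)²) = √(5565.1600 + 4162.8304) = 98.63 m
5: √((-49.26)² + (-69.10)²) = √(2426.5476 + 4774.8100) = 84.86 m
6: √((-24.51)² + (-71.44)²) = √(600.7401 + 5103.6736) = 75.53 m
7: √((-35.19)² + (-56.16)²) = √(1238.3361 + 3153.9456) = 66.27 m
8: √((-73.45)² + (-22.78)²) = √(5394.9025 + 518.9284) = 76.90 m
9: √((-41.98)² + (-32.58)²) = √(1762.3204 + 1061.4564) = 53.14 m
10: √((65.47)² + (-95.37)²) = √(4286.3209 + 9095.4369) = 115.68 m
11: √((76.62)² + (19.72)²) = √(5870.6244 + 388.8784) = 79.12 m
12: √((-81.54)² + (22.83)²) = √(6648.7716 + 521.2089) = 84.68 m
13: √((15.96)² + (-71.09)²) = √(254.7216 + 5053.7881) = 72.86 m
14: √((23.93)² + (40.19)²) = √(572.6449 + 1615.2361) = 46.77 m
Sorted: 2 (14.79 m) < 14 (46.77 m) < 9 (53.14 m) < 7 (66.27 m) < 3 (67.45 m) < …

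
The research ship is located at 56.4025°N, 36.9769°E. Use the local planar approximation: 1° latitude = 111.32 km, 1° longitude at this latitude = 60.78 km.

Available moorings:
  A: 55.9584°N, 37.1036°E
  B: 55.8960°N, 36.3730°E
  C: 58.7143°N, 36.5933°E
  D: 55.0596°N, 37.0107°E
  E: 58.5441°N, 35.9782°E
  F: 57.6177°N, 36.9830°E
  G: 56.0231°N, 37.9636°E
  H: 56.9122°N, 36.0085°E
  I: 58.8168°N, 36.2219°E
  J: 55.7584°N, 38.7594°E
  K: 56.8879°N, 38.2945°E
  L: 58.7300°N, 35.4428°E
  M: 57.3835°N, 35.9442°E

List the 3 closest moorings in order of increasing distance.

Distances from 56.4025°N, 36.9769°E:
A: √((-0.4441·111.32)² + (0.1267·60.78)²) = √(2444.037930 + 59.302721) = 50.0334 km
B: √((-0.5065·111.32)² + (-0.6039·60.78)²) = √(3179.108094 + 1347.260108) = 67.2783 km
C: √((2.3118·111.32)² + (-0.3836·60.78)²) = √(66228.804267 + 543.598924) = 258.4036 km
D: √((-1.3429·111.32)² + (0.0338·60.78)²) = √(22347.746842 + 4.220411) = 149.5057 km
E: √((2.1416·111.32)² + (-0.9987·60.78)²) = √(56835.948450 + 3684.609701) = 246.0093 km
F: √((1.2152·111.32)² + (0.0061·60.78)²) = √(18299.613491 + 0.137461) = 135.2766 km
G: √((-0.3794·111.32)² + (0.9867·60.78)²) = √(1783.779007 + 3596.595925) = 73.3510 km
H: √((0.5097·111.32)² + (-0.9684·60.78)²) = √(3219.405358 + 3464.423318) = 81.7547 km
I: √((2.4143·111.32)² + (-0.7550·60.78)²) = √(72231.870948 + 2105.791143) = 272.6493 km
J: √((-0.6441·111.32)² + (1.7825·60.78)²) = √(5141.063802 + 11737.631438) = 129.9180 km
K: √((0.4854·111.32)² + (1.3176·60.78)²) = √(2919.751830 + 6413.403490) = 96.6083 km
L: √((2.3275·111.32)² + (-1.5341·60.78)²) = √(67131.410867 + 8694.182082) = 275.3645 km
M: √((0.9810·111.32)² + (-1.0327·60.78)²) = √(11925.714552 + 3939.759809) = 125.9582 km
Sorted: A (50.0334 km) < B (67.2783 km) < G (73.3510 km) < H (81.7547 km) < K (96.6083 km) < …

A, B, G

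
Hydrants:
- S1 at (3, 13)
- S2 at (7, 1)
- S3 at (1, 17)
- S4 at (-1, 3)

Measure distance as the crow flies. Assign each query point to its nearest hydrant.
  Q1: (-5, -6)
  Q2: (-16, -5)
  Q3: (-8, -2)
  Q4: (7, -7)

Q1→S4; Q2→S4; Q3→S4; Q4→S2

Q1 at (-5, -6):
  S1: 20.616
  S2: 13.892
  S3: 23.770
  S4: 9.849
  → nearest: S4 (9.849)
Q2 at (-16, -5):
  S1: 26.173
  S2: 23.770
  S3: 27.803
  S4: 17.000
  → nearest: S4 (17.000)
Q3 at (-8, -2):
  S1: 18.601
  S2: 15.297
  S3: 21.024
  S4: 8.602
  → nearest: S4 (8.602)
Q4 at (7, -7):
  S1: 20.396
  S2: 8.000
  S3: 24.739
  S4: 12.806
  → nearest: S2 (8.000)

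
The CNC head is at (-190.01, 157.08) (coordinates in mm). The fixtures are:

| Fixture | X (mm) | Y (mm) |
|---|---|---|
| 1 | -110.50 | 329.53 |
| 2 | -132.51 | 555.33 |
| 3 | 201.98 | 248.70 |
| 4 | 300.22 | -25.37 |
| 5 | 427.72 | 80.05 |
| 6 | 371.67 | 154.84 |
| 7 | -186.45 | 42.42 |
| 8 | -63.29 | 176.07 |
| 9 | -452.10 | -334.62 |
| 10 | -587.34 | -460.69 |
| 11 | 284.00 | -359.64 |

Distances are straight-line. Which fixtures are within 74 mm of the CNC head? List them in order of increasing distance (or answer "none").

Distances from (-190.01, 157.08):
1: 189.90 mm
2: 402.38 mm
3: 402.55 mm
4: 523.08 mm
5: 622.51 mm
6: 561.68 mm
7: 114.72 mm
8: 128.14 mm
9: 557.19 mm
10: 734.51 mm
11: 701.20 mm
Threshold 74 mm: none within range.

none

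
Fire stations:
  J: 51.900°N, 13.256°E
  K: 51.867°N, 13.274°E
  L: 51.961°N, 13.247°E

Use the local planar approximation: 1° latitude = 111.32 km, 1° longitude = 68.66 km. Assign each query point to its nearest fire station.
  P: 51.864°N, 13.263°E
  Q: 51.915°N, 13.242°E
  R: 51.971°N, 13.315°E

P→K; Q→J; R→L

P at 51.864°N, 13.263°E:
  J: √((0.036·111.32)² + (-0.007·68.66)²) = √(16.06022 + 0.23100) = 4.036 km
  K: √((0.003·111.32)² + (0.011·68.66)²) = √(0.11153 + 0.57042) = 0.826 km
  L: √((0.097·111.32)² + (-0.016·68.66)²) = √(116.59767 + 1.20683) = 10.854 km
  → nearest: K (0.826 km)
Q at 51.915°N, 13.242°E:
  J: √((-0.015·111.32)² + (0.014·68.66)²) = √(2.78823 + 0.92398) = 1.927 km
  K: √((-0.048·111.32)² + (0.032·68.66)²) = √(28.55150 + 4.82734) = 5.777 km
  L: √((0.046·111.32)² + (0.005·68.66)²) = √(26.22177 + 0.11785) = 5.132 km
  → nearest: J (1.927 km)
R at 51.971°N, 13.315°E:
  J: √((-0.071·111.32)² + (-0.059·68.66)²) = √(62.46879 + 16.41011) = 8.881 km
  K: √((-0.104·111.32)² + (-0.041·68.66)²) = √(134.03341 + 7.92456) = 11.915 km
  L: √((-0.010·111.32)² + (-0.068·68.66)²) = √(1.23921 + 21.79844) = 4.800 km
  → nearest: L (4.800 km)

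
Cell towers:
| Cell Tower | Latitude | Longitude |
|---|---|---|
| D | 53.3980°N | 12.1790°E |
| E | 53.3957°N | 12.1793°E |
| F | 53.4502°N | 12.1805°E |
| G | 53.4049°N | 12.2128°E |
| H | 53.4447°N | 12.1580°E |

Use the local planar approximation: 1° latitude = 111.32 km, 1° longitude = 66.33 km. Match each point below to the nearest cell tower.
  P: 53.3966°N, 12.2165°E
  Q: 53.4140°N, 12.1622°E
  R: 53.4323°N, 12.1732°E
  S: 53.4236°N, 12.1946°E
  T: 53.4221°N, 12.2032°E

P at 53.3966°N, 12.2165°E:
  D: 2.4923 km
  E: 2.4695 km
  F: 6.4268 km
  G: 0.9560 km
  H: 6.6127 km
  → nearest: G (0.9560 km)
Q at 53.4140°N, 12.1622°E:
  D: 2.1010 km
  E: 2.3316 km
  F: 4.2086 km
  G: 3.5058 km
  H: 3.4289 km
  → nearest: D (2.1010 km)
R at 53.4323°N, 12.1732°E:
  D: 3.8376 km
  E: 4.0944 km
  F: 2.0506 km
  G: 4.0253 km
  H: 1.7094 km
  → nearest: H (1.7094 km)
S at 53.4236°N, 12.1946°E:
  D: 3.0318 km
  E: 3.2674 km
  F: 3.1053 km
  G: 2.4064 km
  H: 3.3780 km
  → nearest: G (2.4064 km)
T at 53.4221°N, 12.2032°E:
  D: 3.1264 km
  E: 3.3392 km
  F: 3.4716 km
  G: 2.0178 km
  H: 3.9138 km
  → nearest: G (2.0178 km)

P→G; Q→D; R→H; S→G; T→G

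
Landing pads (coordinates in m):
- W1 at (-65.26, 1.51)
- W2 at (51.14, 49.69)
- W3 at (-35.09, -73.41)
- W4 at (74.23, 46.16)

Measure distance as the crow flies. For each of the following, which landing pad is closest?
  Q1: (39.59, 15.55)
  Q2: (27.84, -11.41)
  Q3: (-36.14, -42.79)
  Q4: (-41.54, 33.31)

Q1→W2; Q2→W2; Q3→W3; Q4→W1

Q1 at (39.59, 15.55):
  W1: √((-104.85)² + (-14.04)²) = √(10993.5225 + 197.1216) = 105.79 m
  W2: √((11.55)² + (34.14)²) = √(133.4025 + 1165.5396) = 36.04 m
  W3: √((-74.68)² + (-88.96)²) = √(5577.1024 + 7913.8816) = 116.15 m
  W4: √((34.64)² + (30.61)²) = √(1199.9296 + 936.9721) = 46.23 m
  → nearest: W2 (36.04 m)
Q2 at (27.84, -11.41):
  W1: √((-93.10)² + (12.92)²) = √(8667.6100 + 166.9264) = 93.99 m
  W2: √((23.30)² + (61.10)²) = √(542.8900 + 3733.2100) = 65.39 m
  W3: √((-62.93)² + (-62.00)²) = √(3960.1849 + 3844.0000) = 88.34 m
  W4: √((46.39)² + (57.57)²) = √(2152.0321 + 3314.3049) = 73.93 m
  → nearest: W2 (65.39 m)
Q3 at (-36.14, -42.79):
  W1: √((-29.12)² + (44.30)²) = √(847.9744 + 1962.4900) = 53.01 m
  W2: √((87.28)² + (92.48)²) = √(7617.7984 + 8552.5504) = 127.16 m
  W3: √((1.05)² + (-30.62)²) = √(1.1025 + 937.5844) = 30.64 m
  W4: √((110.37)² + (88.95)²) = √(12181.5369 + 7912.1025) = 141.75 m
  → nearest: W3 (30.64 m)
Q4 at (-41.54, 33.31):
  W1: √((-23.72)² + (-31.80)²) = √(562.6384 + 1011.2400) = 39.67 m
  W2: √((92.68)² + (16.38)²) = √(8589.5824 + 268.3044) = 94.12 m
  W3: √((6.45)² + (-106.72)²) = √(41.6025 + 11389.1584) = 106.91 m
  W4: √((115.77)² + (12.85)²) = √(13402.6929 + 165.1225) = 116.48 m
  → nearest: W1 (39.67 m)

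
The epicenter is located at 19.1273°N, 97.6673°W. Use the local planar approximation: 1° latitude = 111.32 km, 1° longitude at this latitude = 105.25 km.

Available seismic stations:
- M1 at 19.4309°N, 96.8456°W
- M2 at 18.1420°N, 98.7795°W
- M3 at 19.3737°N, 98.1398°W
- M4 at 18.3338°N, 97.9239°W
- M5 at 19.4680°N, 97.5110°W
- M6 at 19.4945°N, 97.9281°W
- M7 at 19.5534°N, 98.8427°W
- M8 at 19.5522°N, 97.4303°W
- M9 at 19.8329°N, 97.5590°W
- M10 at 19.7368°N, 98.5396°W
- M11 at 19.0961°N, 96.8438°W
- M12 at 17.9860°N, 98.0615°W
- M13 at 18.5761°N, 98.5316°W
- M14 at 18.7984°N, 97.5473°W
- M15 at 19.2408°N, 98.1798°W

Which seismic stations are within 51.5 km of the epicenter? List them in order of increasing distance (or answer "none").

Distances from 19.1273°N, 97.6673°W:
M1: √((0.3036·111.32)² + (0.8217·105.25)²) = √(1142.220446 + 7479.469283) = 92.8531 km
M2: √((-0.9853·111.32)² + (-1.1122·105.25)²) = √(12030.491231 + 13702.821187) = 160.4161 km
M3: √((0.2464·111.32)² + (-0.4725·105.25)²) = √(752.363646 + 2473.135063) = 56.7935 km
M4: √((-0.7935·111.32)² + (-0.2566·105.25)²) = √(7802.616423 + 729.386151) = 92.3688 km
M5: √((0.3407·111.32)² + (0.1563·105.25)²) = √(1438.436393 + 270.621418) = 41.3408 km
M6: √((0.3672·111.32)² + (-0.2608·105.25)²) = √(1670.904930 + 753.458581) = 49.2378 km
M7: √((0.4261·111.32)² + (-1.1754·105.25)²) = √(2249.932369 + 15304.374408) = 132.4927 km
M8: √((0.4249·111.32)² + (0.2370·105.25)²) = √(2237.277513 + 622.215608) = 53.4742 km
M9: √((0.7056·111.32)² + (0.1083·105.25)²) = √(6169.692790 + 129.927512) = 79.3701 km
M10: √((0.6095·111.32)² + (-0.8723·105.25)²) = √(4603.560078 + 8428.998062) = 114.1602 km
M11: √((-0.0312·111.32)² + (0.8235·105.25)²) = √(12.063007 + 7512.273934) = 86.7429 km
M12: √((-1.1413·111.32)² + (-0.3942·105.25)²) = √(16141.579516 + 1721.382759) = 133.6524 km
M13: √((-0.5512·111.32)² + (-0.8643·105.25)²) = √(3764.998549 + 8275.099701) = 109.7274 km
M14: √((-0.3289·111.32)² + (0.1200·105.25)²) = √(1340.522606 + 159.516900) = 38.7303 km
M15: √((0.1135·111.32)² + (-0.5125·105.25)²) = √(159.638676 + 2909.591025) = 55.4006 km
Threshold 51.5 km: M14 (38.7303 km), M5 (41.3408 km), M6 (49.2378 km) are within range.

M14, M5, M6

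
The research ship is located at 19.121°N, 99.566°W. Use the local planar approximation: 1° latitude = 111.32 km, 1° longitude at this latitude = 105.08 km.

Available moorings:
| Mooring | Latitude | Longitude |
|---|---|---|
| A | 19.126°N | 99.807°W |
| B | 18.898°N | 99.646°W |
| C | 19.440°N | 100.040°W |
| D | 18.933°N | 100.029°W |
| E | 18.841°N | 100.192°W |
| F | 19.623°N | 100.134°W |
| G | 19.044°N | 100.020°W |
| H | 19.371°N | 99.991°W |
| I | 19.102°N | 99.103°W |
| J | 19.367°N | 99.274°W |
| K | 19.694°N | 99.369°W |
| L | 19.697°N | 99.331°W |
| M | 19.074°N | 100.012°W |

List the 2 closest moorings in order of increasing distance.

Distances from 19.121°N, 99.566°W:
A: √((0.005·111.32)² + (-0.241·105.08)²) = √(0.30980 + 641.31916) = 25.330 km
B: √((-0.223·111.32)² + (-0.080·105.08)²) = √(616.24885 + 70.66756) = 26.209 km
C: √((0.319·111.32)² + (-0.474·105.08)²) = √(1261.03680 + 2480.82889) = 61.171 km
D: √((-0.188·111.32)² + (-0.463·105.08)²) = √(437.98788 + 2367.02100) = 52.962 km
E: √((-0.280·111.32)² + (-0.626·105.08)²) = √(971.54396 + 4327.01892) = 72.791 km
F: √((0.502·111.32)² + (-0.568·105.08)²) = √(3122.86945 + 3562.35175) = 81.763 km
G: √((-0.077·111.32)² + (-0.454·105.08)²) = √(73.47301 + 2275.89297) = 48.470 km
H: √((0.250·111.32)² + (-0.425·105.08)²) = √(774.50890 + 1994.42628) = 52.621 km
I: √((-0.019·111.32)² + (0.463·105.08)²) = √(4.47356 + 2367.02100) = 48.698 km
J: √((0.246·111.32)² + (0.292·105.08)²) = √(749.92289 + 941.46858) = 41.127 km
K: √((0.573·111.32)² + (0.197·105.08)²) = √(4068.69972 + 428.52146) = 67.061 km
L: √((0.576·111.32)² + (0.235·105.08)²) = √(4111.41544 + 609.78376) = 68.711 km
M: √((-0.047·111.32)² + (-0.446·105.08)²) = √(27.37424 + 2196.39196) = 47.157 km
Sorted: A (25.330 km) < B (26.209 km) < J (41.127 km) < M (47.157 km) < …

A, B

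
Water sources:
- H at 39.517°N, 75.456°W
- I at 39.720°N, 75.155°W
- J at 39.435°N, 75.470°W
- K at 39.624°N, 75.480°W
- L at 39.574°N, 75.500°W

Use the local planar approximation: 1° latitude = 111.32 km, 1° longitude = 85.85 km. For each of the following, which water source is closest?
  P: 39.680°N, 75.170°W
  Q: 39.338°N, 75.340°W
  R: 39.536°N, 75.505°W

P→I; Q→J; R→L

P at 39.680°N, 75.170°W:
  H: √((-0.163·111.32)² + (-0.286·85.85)²) = √(329.24683 + 602.85472) = 30.530 km
  I: √((0.040·111.32)² + (0.015·85.85)²) = √(19.82743 + 1.65830) = 4.635 km
  J: √((-0.245·111.32)² + (-0.300·85.85)²) = √(743.83835 + 663.32002) = 37.512 km
  K: √((-0.056·111.32)² + (-0.310·85.85)²) = √(38.86176 + 708.27838) = 27.334 km
  L: √((-0.106·111.32)² + (-0.330·85.85)²) = √(139.23811 + 802.61723) = 30.690 km
  → nearest: I (4.635 km)
Q at 39.338°N, 75.340°W:
  H: √((0.179·111.32)² + (-0.116·85.85)²) = √(397.05663 + 99.17371) = 22.276 km
  I: √((0.382·111.32)² + (0.185·85.85)²) = √(1808.31099 + 252.24587) = 45.393 km
  J: √((0.097·111.32)² + (-0.130·85.85)²) = √(116.59767 + 124.55676) = 15.529 km
  K: √((0.286·111.32)² + (-0.140·85.85)²) = √(1013.62768 + 144.45636) = 34.031 km
  L: √((0.236·111.32)² + (-0.160·85.85)²) = √(690.19276 + 188.67770) = 29.646 km
  → nearest: J (15.529 km)
R at 39.536°N, 75.505°W:
  H: √((-0.019·111.32)² + (0.049·85.85)²) = √(4.47356 + 17.69590) = 4.708 km
  I: √((0.184·111.32)² + (0.350·85.85)²) = √(419.54837 + 902.85226) = 36.365 km
  J: √((-0.101·111.32)² + (0.035·85.85)²) = √(126.41224 + 9.02852) = 11.638 km
  K: √((0.088·111.32)² + (0.025·85.85)²) = √(95.96475 + 4.60639) = 10.029 km
  L: √((0.038·111.32)² + (0.005·85.85)²) = √(17.89425 + 0.18426) = 4.252 km
  → nearest: L (4.252 km)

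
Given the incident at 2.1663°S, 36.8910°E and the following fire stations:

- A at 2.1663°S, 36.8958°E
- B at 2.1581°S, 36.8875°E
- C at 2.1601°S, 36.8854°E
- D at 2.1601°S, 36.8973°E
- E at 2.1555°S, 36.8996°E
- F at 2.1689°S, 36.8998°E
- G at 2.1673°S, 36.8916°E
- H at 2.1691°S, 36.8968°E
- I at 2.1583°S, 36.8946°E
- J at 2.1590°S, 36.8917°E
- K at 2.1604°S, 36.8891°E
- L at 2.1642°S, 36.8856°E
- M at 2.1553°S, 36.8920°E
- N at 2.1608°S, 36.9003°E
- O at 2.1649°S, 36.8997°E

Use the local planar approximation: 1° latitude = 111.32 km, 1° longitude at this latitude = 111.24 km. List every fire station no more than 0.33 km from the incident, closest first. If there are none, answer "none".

Distances from 2.1663°S, 36.8910°E:
A: √((0.0000·111.32)² + (0.0048·111.24)²) = √(0.000000 + 0.285105) = 0.5340 km
B: √((0.0082·111.32)² + (-0.0035·111.24)²) = √(0.833248 + 0.151586) = 0.9924 km
C: √((0.0062·111.32)² + (-0.0056·111.24)²) = √(0.476354 + 0.388059) = 0.9297 km
D: √((0.0062·111.32)² + (0.0063·111.24)²) = √(0.476354 + 0.491137) = 0.9836 km
E: √((0.0108·111.32)² + (0.0086·111.24)²) = √(1.445419 + 0.915206) = 1.5364 km
F: √((-0.0026·111.32)² + (0.0088·111.24)²) = √(0.083771 + 0.958269) = 1.0208 km
G: √((-0.0010·111.32)² + (0.0006·111.24)²) = √(0.012392 + 0.004455) = 0.1298 km
H: √((-0.0028·111.32)² + (0.0058·111.24)²) = √(0.097154 + 0.416273) = 0.7165 km
I: √((0.0080·111.32)² + (0.0036·111.24)²) = √(0.793097 + 0.160371) = 0.9765 km
J: √((0.0073·111.32)² + (0.0007·111.24)²) = √(0.660377 + 0.006063) = 0.8164 km
K: √((0.0059·111.32)² + (-0.0019·111.24)²) = √(0.431370 + 0.044671) = 0.6900 km
L: √((0.0021·111.32)² + (-0.0054·111.24)²) = √(0.054649 + 0.360836) = 0.6446 km
M: √((0.0110·111.32)² + (0.0010·111.24)²) = √(1.499449 + 0.012374) = 1.2296 km
N: √((0.0055·111.32)² + (0.0093·111.24)²) = √(0.374862 + 1.070256) = 1.2021 km
O: √((0.0014·111.32)² + (0.0087·111.24)²) = √(0.024289 + 0.936614) = 0.9803 km
Threshold 0.33 km: G (0.1298 km) is within range.

G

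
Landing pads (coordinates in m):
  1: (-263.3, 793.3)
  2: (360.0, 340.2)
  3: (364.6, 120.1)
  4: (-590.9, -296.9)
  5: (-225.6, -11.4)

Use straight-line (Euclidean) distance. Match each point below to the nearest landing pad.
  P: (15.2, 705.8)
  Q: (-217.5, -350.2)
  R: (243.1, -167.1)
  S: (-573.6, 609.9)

P→1; Q→5; R→3; S→1

P at (15.2, 705.8):
  1: √((-278.5)² + (87.5)²) = √(77562.250 + 7656.250) = 291.9 m
  2: √((344.8)² + (-365.6)²) = √(118887.040 + 133663.360) = 502.5 m
  3: √((349.4)² + (-585.7)²) = √(122080.360 + 343044.490) = 682.0 m
  4: √((-606.1)² + (-1002.7)²) = √(367357.210 + 1005407.290) = 1171.7 m
  5: √((-240.8)² + (-717.2)²) = √(57984.640 + 514375.840) = 756.5 m
  → nearest: 1 (291.9 m)
Q at (-217.5, -350.2):
  1: √((-45.8)² + (1143.5)²) = √(2097.640 + 1307592.250) = 1144.4 m
  2: √((577.5)² + (690.4)²) = √(333506.250 + 476652.160) = 900.1 m
  3: √((582.1)² + (470.3)²) = √(338840.410 + 221182.090) = 748.3 m
  4: √((-373.4)² + (53.3)²) = √(139427.560 + 2840.890) = 377.2 m
  5: √((-8.1)² + (338.8)²) = √(65.610 + 114785.440) = 338.9 m
  → nearest: 5 (338.9 m)
R at (243.1, -167.1):
  1: √((-506.4)² + (960.4)²) = √(256440.960 + 922368.160) = 1085.7 m
  2: √((116.9)² + (507.3)²) = √(13665.610 + 257353.290) = 520.6 m
  3: √((121.5)² + (287.2)²) = √(14762.250 + 82483.840) = 311.8 m
  4: √((-834.0)² + (-129.8)²) = √(695556.000 + 16848.040) = 844.0 m
  5: √((-468.7)² + (155.7)²) = √(219679.690 + 24242.490) = 493.9 m
  → nearest: 3 (311.8 m)
S at (-573.6, 609.9):
  1: √((310.3)² + (183.4)²) = √(96286.090 + 33635.560) = 360.4 m
  2: √((933.6)² + (-269.7)²) = √(871608.960 + 72738.090) = 971.8 m
  3: √((938.2)² + (-489.8)²) = √(880219.240 + 239904.040) = 1058.4 m
  4: √((-17.3)² + (-906.8)²) = √(299.290 + 822286.240) = 907.0 m
  5: √((348.0)² + (-621.3)²) = √(121104.000 + 386013.690) = 712.1 m
  → nearest: 1 (360.4 m)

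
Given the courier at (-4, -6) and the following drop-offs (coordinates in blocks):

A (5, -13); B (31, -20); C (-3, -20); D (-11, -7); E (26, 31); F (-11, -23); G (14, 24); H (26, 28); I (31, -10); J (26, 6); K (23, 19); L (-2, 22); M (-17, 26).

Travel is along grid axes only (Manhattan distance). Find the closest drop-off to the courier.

D

Distances from (-4, -6):
A: |9| + |-7| = 9 + 7 = 16 blocks
B: |35| + |-14| = 35 + 14 = 49 blocks
C: |1| + |-14| = 1 + 14 = 15 blocks
D: |-7| + |-1| = 7 + 1 = 8 blocks
E: |30| + |37| = 30 + 37 = 67 blocks
F: |-7| + |-17| = 7 + 17 = 24 blocks
G: |18| + |30| = 18 + 30 = 48 blocks
H: |30| + |34| = 30 + 34 = 64 blocks
I: |35| + |-4| = 35 + 4 = 39 blocks
J: |30| + |12| = 30 + 12 = 42 blocks
K: |27| + |25| = 27 + 25 = 52 blocks
L: |2| + |28| = 2 + 28 = 30 blocks
M: |-13| + |32| = 13 + 32 = 45 blocks
Minimum: D at 8 blocks.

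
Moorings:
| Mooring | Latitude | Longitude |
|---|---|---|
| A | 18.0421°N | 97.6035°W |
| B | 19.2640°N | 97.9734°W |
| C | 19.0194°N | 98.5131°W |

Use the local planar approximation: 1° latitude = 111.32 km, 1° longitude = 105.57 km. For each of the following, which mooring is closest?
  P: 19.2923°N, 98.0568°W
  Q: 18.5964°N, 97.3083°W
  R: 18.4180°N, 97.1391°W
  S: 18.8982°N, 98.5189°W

P at 19.2923°N, 98.0568°W:
  A: 147.1700 km
  B: 9.3512 km
  C: 56.9509 km
  → nearest: B (9.3512 km)
Q at 18.5964°N, 97.3083°W:
  A: 69.1280 km
  B: 102.2406 km
  C: 135.6274 km
  → nearest: A (69.1280 km)
R at 18.4180°N, 97.1391°W:
  A: 64.4565 km
  B: 128.9450 km
  C: 159.7574 km
  → nearest: A (64.4565 km)
S at 18.8982°N, 98.5189°W:
  A: 135.7253 km
  B: 70.5310 km
  C: 13.5059 km
  → nearest: C (13.5059 km)

P→B; Q→A; R→A; S→C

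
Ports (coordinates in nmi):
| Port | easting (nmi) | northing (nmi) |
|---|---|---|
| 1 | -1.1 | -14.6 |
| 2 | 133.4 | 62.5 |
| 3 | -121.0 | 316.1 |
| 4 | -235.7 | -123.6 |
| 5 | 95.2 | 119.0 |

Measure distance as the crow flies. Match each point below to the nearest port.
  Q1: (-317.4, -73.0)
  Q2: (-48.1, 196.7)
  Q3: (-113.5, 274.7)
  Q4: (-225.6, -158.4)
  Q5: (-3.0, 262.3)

Q1 at (-317.4, -73.0):
  1: √((316.3)² + (58.4)²) = √(100045.690 + 3410.560) = 321.6 nmi
  2: √((450.8)² + (135.5)²) = √(203220.640 + 18360.250) = 470.7 nmi
  3: √((196.4)² + (389.1)²) = √(38572.960 + 151398.810) = 435.9 nmi
  4: √((81.7)² + (-50.6)²) = √(6674.890 + 2560.360) = 96.1 nmi
  5: √((412.6)² + (192.0)²) = √(170238.760 + 36864.000) = 455.1 nmi
  → nearest: 4 (96.1 nmi)
Q2 at (-48.1, 196.7):
  1: √((47.0)² + (-211.3)²) = √(2209.000 + 44647.690) = 216.5 nmi
  2: √((181.5)² + (-134.2)²) = √(32942.250 + 18009.640) = 225.7 nmi
  3: √((-72.9)² + (119.4)²) = √(5314.410 + 14256.360) = 139.9 nmi
  4: √((-187.6)² + (-320.3)²) = √(35193.760 + 102592.090) = 371.2 nmi
  5: √((143.3)² + (-77.7)²) = √(20534.890 + 6037.290) = 163.0 nmi
  → nearest: 3 (139.9 nmi)
Q3 at (-113.5, 274.7):
  1: √((112.4)² + (-289.3)²) = √(12633.760 + 83694.490) = 310.4 nmi
  2: √((246.9)² + (-212.2)²) = √(60959.610 + 45028.840) = 325.6 nmi
  3: √((-7.5)² + (41.4)²) = √(56.250 + 1713.960) = 42.1 nmi
  4: √((-122.2)² + (-398.3)²) = √(14932.840 + 158642.890) = 416.6 nmi
  5: √((208.7)² + (-155.7)²) = √(43555.690 + 24242.490) = 260.4 nmi
  → nearest: 3 (42.1 nmi)
Q4 at (-225.6, -158.4):
  1: √((224.5)² + (143.8)²) = √(50400.250 + 20678.440) = 266.6 nmi
  2: √((359.0)² + (220.9)²) = √(128881.000 + 48796.810) = 421.5 nmi
  3: √((104.6)² + (474.5)²) = √(10941.160 + 225150.250) = 485.9 nmi
  4: √((-10.1)² + (34.8)²) = √(102.010 + 1211.040) = 36.2 nmi
  5: √((320.8)² + (277.4)²) = √(102912.640 + 76950.760) = 424.1 nmi
  → nearest: 4 (36.2 nmi)
Q5 at (-3.0, 262.3):
  1: √((1.9)² + (-276.9)²) = √(3.610 + 76673.610) = 276.9 nmi
  2: √((136.4)² + (-199.8)²) = √(18604.960 + 39920.040) = 241.9 nmi
  3: √((-118.0)² + (53.8)²) = √(13924.000 + 2894.440) = 129.7 nmi
  4: √((-232.7)² + (-385.9)²) = √(54149.290 + 148918.810) = 450.6 nmi
  5: √((98.2)² + (-143.3)²) = √(9643.240 + 20534.890) = 173.7 nmi
  → nearest: 3 (129.7 nmi)

Q1→4; Q2→3; Q3→3; Q4→4; Q5→3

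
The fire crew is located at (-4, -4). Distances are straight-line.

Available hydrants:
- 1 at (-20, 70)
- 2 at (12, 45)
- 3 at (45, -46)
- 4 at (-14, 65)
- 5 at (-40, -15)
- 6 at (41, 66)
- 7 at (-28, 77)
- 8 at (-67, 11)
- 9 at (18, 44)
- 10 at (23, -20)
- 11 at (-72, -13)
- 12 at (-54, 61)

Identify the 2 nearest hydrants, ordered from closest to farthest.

10, 5

Distances from (-4, -4):
1: √((-16)² + (74)²) = √(256.000 + 5476.000) = 75.7
2: √((16)² + (49)²) = √(256.000 + 2401.000) = 51.5
3: √((49)² + (-42)²) = √(2401.000 + 1764.000) = 64.5
4: √((-10)² + (69)²) = √(100.000 + 4761.000) = 69.7
5: √((-36)² + (-11)²) = √(1296.000 + 121.000) = 37.6
6: √((45)² + (70)²) = √(2025.000 + 4900.000) = 83.2
7: √((-24)² + (81)²) = √(576.000 + 6561.000) = 84.5
8: √((-63)² + (15)²) = √(3969.000 + 225.000) = 64.8
9: √((22)² + (48)²) = √(484.000 + 2304.000) = 52.8
10: √((27)² + (-16)²) = √(729.000 + 256.000) = 31.4
11: √((-68)² + (-9)²) = √(4624.000 + 81.000) = 68.6
12: √((-50)² + (65)²) = √(2500.000 + 4225.000) = 82.0
Sorted: 10 (31.4) < 5 (37.6) < 2 (51.5) < 9 (52.8) < …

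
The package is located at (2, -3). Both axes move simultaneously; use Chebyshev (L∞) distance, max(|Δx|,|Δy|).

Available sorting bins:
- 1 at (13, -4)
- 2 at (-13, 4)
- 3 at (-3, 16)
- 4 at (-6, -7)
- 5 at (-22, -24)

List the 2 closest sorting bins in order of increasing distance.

4, 1

Distances from (2, -3):
1: max(|11|, |-1|) = 11
2: max(|-15|, |7|) = 15
3: max(|-5|, |19|) = 19
4: max(|-8|, |-4|) = 8
5: max(|-24|, |-21|) = 24
Sorted: 4 (8) < 1 (11) < 2 (15) < 3 (19) < …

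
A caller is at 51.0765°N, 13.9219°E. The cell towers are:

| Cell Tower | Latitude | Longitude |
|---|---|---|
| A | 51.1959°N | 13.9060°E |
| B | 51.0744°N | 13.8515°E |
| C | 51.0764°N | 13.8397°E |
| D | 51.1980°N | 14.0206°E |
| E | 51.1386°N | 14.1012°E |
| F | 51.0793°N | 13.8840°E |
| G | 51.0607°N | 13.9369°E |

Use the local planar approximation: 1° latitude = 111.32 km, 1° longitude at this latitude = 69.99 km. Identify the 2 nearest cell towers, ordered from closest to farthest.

Distances from 51.0765°N, 13.9219°E:
A: 13.3381 km
B: 4.9328 km
C: 5.7532 km
D: 15.1874 km
E: 14.3273 km
F: 2.6709 km
G: 2.0484 km
Sorted: G (2.0484 km) < F (2.6709 km) < B (4.9328 km) < C (5.7532 km) < …

G, F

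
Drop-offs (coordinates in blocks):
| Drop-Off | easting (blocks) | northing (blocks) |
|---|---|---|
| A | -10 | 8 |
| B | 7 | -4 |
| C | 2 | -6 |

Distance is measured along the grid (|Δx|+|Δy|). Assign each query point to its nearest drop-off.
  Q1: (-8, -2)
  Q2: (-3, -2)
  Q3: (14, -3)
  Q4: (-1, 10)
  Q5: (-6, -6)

Q1 at (-8, -2):
  A: 12 blocks
  B: 17 blocks
  C: 14 blocks
  → nearest: A (12 blocks)
Q2 at (-3, -2):
  A: 17 blocks
  B: 12 blocks
  C: 9 blocks
  → nearest: C (9 blocks)
Q3 at (14, -3):
  A: 35 blocks
  B: 8 blocks
  C: 15 blocks
  → nearest: B (8 blocks)
Q4 at (-1, 10):
  A: 11 blocks
  B: 22 blocks
  C: 19 blocks
  → nearest: A (11 blocks)
Q5 at (-6, -6):
  A: 18 blocks
  B: 15 blocks
  C: 8 blocks
  → nearest: C (8 blocks)

Q1→A; Q2→C; Q3→B; Q4→A; Q5→C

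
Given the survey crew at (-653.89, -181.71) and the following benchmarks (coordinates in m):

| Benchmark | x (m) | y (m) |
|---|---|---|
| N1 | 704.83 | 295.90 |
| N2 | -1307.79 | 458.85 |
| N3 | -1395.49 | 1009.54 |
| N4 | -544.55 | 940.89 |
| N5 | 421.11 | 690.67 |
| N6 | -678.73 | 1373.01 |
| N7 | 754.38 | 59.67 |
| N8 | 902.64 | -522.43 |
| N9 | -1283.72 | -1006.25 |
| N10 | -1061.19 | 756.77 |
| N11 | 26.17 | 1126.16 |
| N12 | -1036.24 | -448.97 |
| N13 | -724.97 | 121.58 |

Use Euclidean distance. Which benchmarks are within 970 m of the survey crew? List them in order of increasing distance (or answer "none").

Distances from (-653.89, -181.71):
N1: √((1358.72)² + (477.61)²) = √(1846120.0384 + 228111.3121) = 1440.22 m
N2: √((-653.90)² + (640.56)²) = √(427585.2100 + 410317.1136) = 915.37 m
N3: √((-741.60)² + (1191.25)²) = √(549970.5600 + 1419076.5625) = 1403.23 m
N4: √((109.34)² + (1122.60)²) = √(11955.2356 + 1260230.7600) = 1127.91 m
N5: √((1075.00)² + (872.38)²) = √(1155625.0000 + 761046.8644) = 1384.44 m
N6: √((-24.84)² + (1554.72)²) = √(617.0256 + 2417154.2784) = 1554.92 m
N7: √((1408.27)² + (241.38)²) = √(1983224.3929 + 58264.3044) = 1428.81 m
N8: √((1556.53)² + (-340.72)²) = √(2422785.6409 + 116090.1184) = 1593.39 m
N9: √((-629.83)² + (-824.54)²) = √(396685.8289 + 679866.2116) = 1037.57 m
N10: √((-407.30)² + (938.48)²) = √(165893.2900 + 880744.7104) = 1023.05 m
N11: √((680.06)² + (1307.87)²) = √(462481.6036 + 1710523.9369) = 1474.11 m
N12: √((-382.35)² + (-267.26)²) = √(146191.5225 + 71427.9076) = 466.50 m
N13: √((-71.08)² + (303.29)²) = √(5052.3664 + 91984.8241) = 311.51 m
Threshold 970 m: N13 (311.51 m), N12 (466.50 m), N2 (915.37 m) are within range.

N13, N12, N2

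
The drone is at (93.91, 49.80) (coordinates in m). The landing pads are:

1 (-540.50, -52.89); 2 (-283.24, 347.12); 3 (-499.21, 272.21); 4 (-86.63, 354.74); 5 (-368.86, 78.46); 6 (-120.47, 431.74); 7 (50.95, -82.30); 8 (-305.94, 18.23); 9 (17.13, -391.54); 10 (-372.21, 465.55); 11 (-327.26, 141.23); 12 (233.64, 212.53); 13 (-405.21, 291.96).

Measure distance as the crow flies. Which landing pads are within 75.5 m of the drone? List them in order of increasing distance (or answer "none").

Distances from (93.91, 49.80):
1: √((-634.41)² + (-102.69)²) = √(402476.0481 + 10545.2361) = 642.67 m
2: √((-377.15)² + (297.32)²) = √(142242.1225 + 88399.1824) = 480.25 m
3: √((-593.12)² + (222.41)²) = √(351791.3344 + 49466.2081) = 633.45 m
4: √((-180.54)² + (304.94)²) = √(32594.6916 + 92988.4036) = 354.38 m
5: √((-462.77)² + (28.66)²) = √(214156.0729 + 821.3956) = 463.66 m
6: √((-214.38)² + (381.94)²) = √(45958.7844 + 145878.1636) = 437.99 m
7: √((-42.96)² + (-132.10)²) = √(1845.5616 + 17450.4100) = 138.91 m
8: √((-399.85)² + (-31.57)²) = √(159880.0225 + 996.6649) = 401.09 m
9: √((-76.78)² + (-441.34)²) = √(5895.1684 + 194780.9956) = 447.97 m
10: √((-466.12)² + (415.75)²) = √(217267.8544 + 172848.0625) = 624.59 m
11: √((-421.17)² + (91.43)²) = √(177384.1689 + 8359.4449) = 430.98 m
12: √((139.73)² + (162.73)²) = √(19524.4729 + 26481.0529) = 214.49 m
13: √((-499.12)² + (242.16)²) = √(249120.7744 + 58641.4656) = 554.76 m
Threshold 75.5 m: none within range.

none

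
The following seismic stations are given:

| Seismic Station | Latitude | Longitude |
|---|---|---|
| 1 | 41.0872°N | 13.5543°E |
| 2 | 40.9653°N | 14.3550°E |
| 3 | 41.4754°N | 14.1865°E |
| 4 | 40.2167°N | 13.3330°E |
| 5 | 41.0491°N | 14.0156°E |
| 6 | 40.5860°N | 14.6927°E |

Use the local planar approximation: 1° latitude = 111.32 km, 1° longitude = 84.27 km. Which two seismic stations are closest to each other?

Pairwise distances:
2–5: 30.0841 km
1–5: 39.1044 km
3–5: 49.5929 km
2–6: 50.9185 km
2–3: 58.5328 km
1–3: 68.5986 km
1–2: 68.8260 km
5–6: 76.8986 km
1–4: 98.6822 km
3–6: 107.8065 km
4–5: 109.0653 km
1–6: 110.9777 km
2–4: 119.8412 km
4–6: 121.7337 km
3–4: 157.5002 km
Closest pair: 2–5 at 30.0841 km.

2 and 5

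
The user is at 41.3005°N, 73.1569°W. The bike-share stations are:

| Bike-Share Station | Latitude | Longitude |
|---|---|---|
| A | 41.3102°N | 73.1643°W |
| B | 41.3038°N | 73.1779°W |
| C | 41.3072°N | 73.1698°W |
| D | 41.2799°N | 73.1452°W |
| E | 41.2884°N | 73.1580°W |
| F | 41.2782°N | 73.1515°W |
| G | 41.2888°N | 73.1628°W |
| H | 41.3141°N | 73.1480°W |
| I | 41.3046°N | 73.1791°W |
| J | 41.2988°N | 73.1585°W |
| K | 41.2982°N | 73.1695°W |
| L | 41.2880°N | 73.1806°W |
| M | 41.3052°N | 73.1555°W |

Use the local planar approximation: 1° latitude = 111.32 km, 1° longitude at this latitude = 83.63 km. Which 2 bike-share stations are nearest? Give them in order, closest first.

Distances from 41.3005°N, 73.1569°W:
A: √((0.0097·111.32)² + (-0.0074·83.63)²) = √(1.165977 + 0.382990) = 1.2446 km
B: √((0.0033·111.32)² + (-0.0210·83.63)²) = √(0.134950 + 3.084344) = 1.7942 km
C: √((0.0067·111.32)² + (-0.0129·83.63)²) = √(0.556283 + 1.163868) = 1.3115 km
D: √((-0.0206·111.32)² + (0.0117·83.63)²) = √(5.258730 + 0.957405) = 2.4932 km
E: √((-0.0121·111.32)² + (-0.0011·83.63)²) = √(1.814334 + 0.008463) = 1.3501 km
F: √((-0.0223·111.32)² + (0.0054·83.63)²) = √(6.162488 + 0.203944) = 2.5232 km
G: √((-0.0117·111.32)² + (-0.0059·83.63)²) = √(1.696360 + 0.243460) = 1.3928 km
H: √((0.0136·111.32)² + (0.0089·83.63)²) = √(2.292051 + 0.553993) = 1.6870 km
I: √((0.0041·111.32)² + (-0.0222·83.63)²) = √(0.208312 + 3.446912) = 1.9119 km
J: √((-0.0017·111.32)² + (-0.0016·83.63)²) = √(0.035813 + 0.017905) = 0.2318 km
K: √((-0.0023·111.32)² + (-0.0126·83.63)²) = √(0.065554 + 1.110364) = 1.0844 km
L: √((-0.0125·111.32)² + (-0.0237·83.63)²) = √(1.936272 + 3.928447) = 2.4217 km
M: √((0.0047·111.32)² + (0.0014·83.63)²) = √(0.273742 + 0.013708) = 0.5361 km
Sorted: J (0.2318 km) < M (0.5361 km) < K (1.0844 km) < A (1.2446 km) < …

J, M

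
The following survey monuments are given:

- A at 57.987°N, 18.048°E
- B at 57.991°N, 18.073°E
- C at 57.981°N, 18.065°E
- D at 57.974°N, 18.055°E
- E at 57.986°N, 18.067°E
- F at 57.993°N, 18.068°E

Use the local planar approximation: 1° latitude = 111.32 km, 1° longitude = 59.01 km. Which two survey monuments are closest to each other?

B and F

Pairwise distances:
A–B: 1.541 km
A–C: 1.205 km
A–D: 1.505 km
A–E: 1.127 km
A–F: 1.356 km
B–C: 1.209 km
B–D: 2.170 km
B–E: 0.660 km
B–F: 0.370 km
C–D: 0.977 km
C–E: 0.569 km
C–F: 1.348 km
D–E: 1.512 km
D–F: 2.250 km
E–F: 0.781 km
Closest pair: B–F at 0.370 km.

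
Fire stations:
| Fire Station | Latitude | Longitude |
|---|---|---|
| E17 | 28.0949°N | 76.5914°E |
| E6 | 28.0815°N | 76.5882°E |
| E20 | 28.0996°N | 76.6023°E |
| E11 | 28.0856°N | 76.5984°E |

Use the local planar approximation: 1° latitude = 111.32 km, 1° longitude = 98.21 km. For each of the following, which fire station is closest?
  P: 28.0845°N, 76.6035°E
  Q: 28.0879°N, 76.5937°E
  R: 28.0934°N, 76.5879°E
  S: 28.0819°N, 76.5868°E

P→E11; Q→E11; R→E17; S→E6

P at 28.0845°N, 76.6035°E:
  E17: √((0.0104·111.32)² + (-0.0121·98.21)²) = √(1.340334 + 1.412154) = 1.6591 km
  E6: √((-0.0030·111.32)² + (-0.0153·98.21)²) = √(0.111529 + 2.257846) = 1.5393 km
  E20: √((0.0151·111.32)² + (-0.0012·98.21)²) = √(2.825532 + 0.013889) = 1.6851 km
  E11: √((0.0011·111.32)² + (-0.0051·98.21)²) = √(0.014994 + 0.250872) = 0.5156 km
  → nearest: E11 (0.5156 km)
Q at 28.0879°N, 76.5937°E:
  E17: √((0.0070·111.32)² + (-0.0023·98.21)²) = √(0.607215 + 0.051023) = 0.8113 km
  E6: √((-0.0064·111.32)² + (-0.0055·98.21)²) = √(0.507582 + 0.291767) = 0.8941 km
  E20: √((0.0117·111.32)² + (0.0086·98.21)²) = √(1.696360 + 0.713359) = 1.5523 km
  E11: √((-0.0023·111.32)² + (0.0047·98.21)²) = √(0.065554 + 0.213063) = 0.5278 km
  → nearest: E11 (0.5278 km)
R at 28.0934°N, 76.5879°E:
  E17: √((0.0015·111.32)² + (0.0035·98.21)²) = √(0.027882 + 0.118154) = 0.3821 km
  E6: √((-0.0119·111.32)² + (0.0003·98.21)²) = √(1.754851 + 0.000868) = 1.3250 km
  E20: √((0.0062·111.32)² + (0.0144·98.21)²) = √(0.476354 + 2.000030) = 1.5737 km
  E11: √((-0.0078·111.32)² + (0.0105·98.21)²) = √(0.753938 + 1.063384) = 1.3481 km
  → nearest: E17 (0.3821 km)
S at 28.0819°N, 76.5868°E:
  E17: √((0.0130·111.32)² + (0.0046·98.21)²) = √(2.094272 + 0.204093) = 1.5160 km
  E6: √((-0.0004·111.32)² + (0.0014·98.21)²) = √(0.001983 + 0.018905) = 0.1445 km
  E20: √((0.0177·111.32)² + (0.0155·98.21)²) = √(3.882334 + 2.317260) = 2.4899 km
  E11: √((0.0037·111.32)² + (0.0116·98.21)²) = √(0.169648 + 1.297859) = 1.2114 km
  → nearest: E6 (0.1445 km)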